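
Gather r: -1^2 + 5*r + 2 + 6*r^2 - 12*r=6*r^2 - 7*r + 1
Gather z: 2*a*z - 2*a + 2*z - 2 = -2*a + z*(2*a + 2) - 2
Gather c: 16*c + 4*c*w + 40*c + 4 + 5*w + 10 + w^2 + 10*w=c*(4*w + 56) + w^2 + 15*w + 14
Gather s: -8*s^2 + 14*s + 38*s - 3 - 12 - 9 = -8*s^2 + 52*s - 24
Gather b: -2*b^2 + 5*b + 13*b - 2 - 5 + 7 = -2*b^2 + 18*b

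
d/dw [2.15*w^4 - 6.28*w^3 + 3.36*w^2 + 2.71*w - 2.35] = 8.6*w^3 - 18.84*w^2 + 6.72*w + 2.71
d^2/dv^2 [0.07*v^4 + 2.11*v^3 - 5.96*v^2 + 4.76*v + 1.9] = 0.84*v^2 + 12.66*v - 11.92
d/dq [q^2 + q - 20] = 2*q + 1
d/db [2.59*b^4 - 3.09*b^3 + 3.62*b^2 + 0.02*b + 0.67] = 10.36*b^3 - 9.27*b^2 + 7.24*b + 0.02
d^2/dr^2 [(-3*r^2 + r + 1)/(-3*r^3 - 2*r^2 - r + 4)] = 2*(27*r^6 - 27*r^5 - 99*r^4 + 197*r^3 - 21*r^2 - 66*r + 35)/(27*r^9 + 54*r^8 + 63*r^7 - 64*r^6 - 123*r^5 - 114*r^4 + 97*r^3 + 84*r^2 + 48*r - 64)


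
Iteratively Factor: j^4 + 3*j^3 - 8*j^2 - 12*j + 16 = (j + 2)*(j^3 + j^2 - 10*j + 8) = (j + 2)*(j + 4)*(j^2 - 3*j + 2) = (j - 2)*(j + 2)*(j + 4)*(j - 1)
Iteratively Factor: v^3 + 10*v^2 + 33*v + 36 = (v + 3)*(v^2 + 7*v + 12) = (v + 3)^2*(v + 4)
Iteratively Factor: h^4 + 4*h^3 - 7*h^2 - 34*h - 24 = (h + 4)*(h^3 - 7*h - 6) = (h - 3)*(h + 4)*(h^2 + 3*h + 2) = (h - 3)*(h + 2)*(h + 4)*(h + 1)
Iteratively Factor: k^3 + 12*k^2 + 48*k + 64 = (k + 4)*(k^2 + 8*k + 16) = (k + 4)^2*(k + 4)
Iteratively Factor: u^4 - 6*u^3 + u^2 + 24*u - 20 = (u + 2)*(u^3 - 8*u^2 + 17*u - 10) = (u - 1)*(u + 2)*(u^2 - 7*u + 10) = (u - 2)*(u - 1)*(u + 2)*(u - 5)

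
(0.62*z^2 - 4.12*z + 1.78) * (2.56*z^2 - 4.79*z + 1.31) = 1.5872*z^4 - 13.517*z^3 + 25.1038*z^2 - 13.9234*z + 2.3318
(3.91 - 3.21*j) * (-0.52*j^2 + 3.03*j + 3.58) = 1.6692*j^3 - 11.7595*j^2 + 0.355499999999999*j + 13.9978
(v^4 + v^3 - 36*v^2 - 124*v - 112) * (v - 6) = v^5 - 5*v^4 - 42*v^3 + 92*v^2 + 632*v + 672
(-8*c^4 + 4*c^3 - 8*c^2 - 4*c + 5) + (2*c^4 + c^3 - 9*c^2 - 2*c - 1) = -6*c^4 + 5*c^3 - 17*c^2 - 6*c + 4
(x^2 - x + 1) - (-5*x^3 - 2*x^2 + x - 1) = 5*x^3 + 3*x^2 - 2*x + 2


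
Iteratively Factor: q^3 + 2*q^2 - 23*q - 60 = (q + 4)*(q^2 - 2*q - 15) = (q - 5)*(q + 4)*(q + 3)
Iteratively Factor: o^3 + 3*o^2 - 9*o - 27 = (o + 3)*(o^2 - 9) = (o + 3)^2*(o - 3)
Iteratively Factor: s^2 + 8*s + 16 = (s + 4)*(s + 4)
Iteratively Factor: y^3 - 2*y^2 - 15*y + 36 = (y + 4)*(y^2 - 6*y + 9) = (y - 3)*(y + 4)*(y - 3)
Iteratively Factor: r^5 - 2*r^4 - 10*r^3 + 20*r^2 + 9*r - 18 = (r - 2)*(r^4 - 10*r^2 + 9) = (r - 2)*(r + 1)*(r^3 - r^2 - 9*r + 9) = (r - 2)*(r - 1)*(r + 1)*(r^2 - 9) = (r - 3)*(r - 2)*(r - 1)*(r + 1)*(r + 3)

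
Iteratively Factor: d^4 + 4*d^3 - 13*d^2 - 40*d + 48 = (d - 1)*(d^3 + 5*d^2 - 8*d - 48) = (d - 1)*(d + 4)*(d^2 + d - 12) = (d - 1)*(d + 4)^2*(d - 3)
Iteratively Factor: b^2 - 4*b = (b)*(b - 4)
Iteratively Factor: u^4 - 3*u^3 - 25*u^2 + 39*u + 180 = (u + 3)*(u^3 - 6*u^2 - 7*u + 60) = (u - 5)*(u + 3)*(u^2 - u - 12) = (u - 5)*(u - 4)*(u + 3)*(u + 3)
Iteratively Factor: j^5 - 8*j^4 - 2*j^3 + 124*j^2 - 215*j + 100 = (j - 5)*(j^4 - 3*j^3 - 17*j^2 + 39*j - 20) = (j - 5)*(j - 1)*(j^3 - 2*j^2 - 19*j + 20) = (j - 5)*(j - 1)*(j + 4)*(j^2 - 6*j + 5) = (j - 5)^2*(j - 1)*(j + 4)*(j - 1)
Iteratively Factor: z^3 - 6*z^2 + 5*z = (z - 1)*(z^2 - 5*z) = z*(z - 1)*(z - 5)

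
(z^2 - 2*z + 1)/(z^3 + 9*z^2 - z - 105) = (z^2 - 2*z + 1)/(z^3 + 9*z^2 - z - 105)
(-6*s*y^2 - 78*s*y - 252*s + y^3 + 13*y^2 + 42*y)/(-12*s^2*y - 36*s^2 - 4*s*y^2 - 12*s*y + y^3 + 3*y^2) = (y^2 + 13*y + 42)/(2*s*y + 6*s + y^2 + 3*y)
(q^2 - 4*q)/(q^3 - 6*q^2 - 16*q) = (4 - q)/(-q^2 + 6*q + 16)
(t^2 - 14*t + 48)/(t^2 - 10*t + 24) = (t - 8)/(t - 4)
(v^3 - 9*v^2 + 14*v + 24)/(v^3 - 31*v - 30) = (v - 4)/(v + 5)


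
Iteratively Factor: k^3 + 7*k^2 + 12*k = (k + 3)*(k^2 + 4*k) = k*(k + 3)*(k + 4)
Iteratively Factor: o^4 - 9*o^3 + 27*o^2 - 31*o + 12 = (o - 4)*(o^3 - 5*o^2 + 7*o - 3) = (o - 4)*(o - 1)*(o^2 - 4*o + 3) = (o - 4)*(o - 3)*(o - 1)*(o - 1)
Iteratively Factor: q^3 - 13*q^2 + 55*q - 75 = (q - 5)*(q^2 - 8*q + 15) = (q - 5)^2*(q - 3)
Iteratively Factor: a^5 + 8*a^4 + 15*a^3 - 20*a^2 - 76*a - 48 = (a + 3)*(a^4 + 5*a^3 - 20*a - 16) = (a + 1)*(a + 3)*(a^3 + 4*a^2 - 4*a - 16) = (a + 1)*(a + 3)*(a + 4)*(a^2 - 4) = (a - 2)*(a + 1)*(a + 3)*(a + 4)*(a + 2)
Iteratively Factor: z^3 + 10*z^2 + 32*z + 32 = (z + 4)*(z^2 + 6*z + 8) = (z + 4)^2*(z + 2)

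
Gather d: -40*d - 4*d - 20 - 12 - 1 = -44*d - 33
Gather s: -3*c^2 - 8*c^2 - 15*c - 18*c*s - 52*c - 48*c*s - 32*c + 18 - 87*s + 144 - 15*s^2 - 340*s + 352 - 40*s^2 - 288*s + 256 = -11*c^2 - 99*c - 55*s^2 + s*(-66*c - 715) + 770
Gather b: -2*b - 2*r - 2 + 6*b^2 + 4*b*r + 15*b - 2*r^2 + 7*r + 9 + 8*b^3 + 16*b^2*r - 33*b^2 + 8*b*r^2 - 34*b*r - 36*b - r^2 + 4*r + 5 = 8*b^3 + b^2*(16*r - 27) + b*(8*r^2 - 30*r - 23) - 3*r^2 + 9*r + 12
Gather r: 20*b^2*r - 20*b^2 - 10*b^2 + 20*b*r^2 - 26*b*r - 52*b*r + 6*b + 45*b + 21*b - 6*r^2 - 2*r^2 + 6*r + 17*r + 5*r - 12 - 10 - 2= -30*b^2 + 72*b + r^2*(20*b - 8) + r*(20*b^2 - 78*b + 28) - 24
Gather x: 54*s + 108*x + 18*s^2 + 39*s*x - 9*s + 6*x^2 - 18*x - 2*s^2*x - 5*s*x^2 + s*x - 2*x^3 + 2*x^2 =18*s^2 + 45*s - 2*x^3 + x^2*(8 - 5*s) + x*(-2*s^2 + 40*s + 90)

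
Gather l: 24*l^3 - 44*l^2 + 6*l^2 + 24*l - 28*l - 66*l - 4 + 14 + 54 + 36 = 24*l^3 - 38*l^2 - 70*l + 100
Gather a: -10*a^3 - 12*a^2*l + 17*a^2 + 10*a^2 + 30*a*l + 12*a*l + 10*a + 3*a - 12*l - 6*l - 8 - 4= -10*a^3 + a^2*(27 - 12*l) + a*(42*l + 13) - 18*l - 12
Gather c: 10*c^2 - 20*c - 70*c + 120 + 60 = 10*c^2 - 90*c + 180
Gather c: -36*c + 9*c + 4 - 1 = 3 - 27*c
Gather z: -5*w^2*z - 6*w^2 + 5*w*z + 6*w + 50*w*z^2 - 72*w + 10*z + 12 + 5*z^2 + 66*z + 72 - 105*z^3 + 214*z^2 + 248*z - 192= -6*w^2 - 66*w - 105*z^3 + z^2*(50*w + 219) + z*(-5*w^2 + 5*w + 324) - 108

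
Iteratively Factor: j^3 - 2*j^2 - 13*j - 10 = (j + 1)*(j^2 - 3*j - 10) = (j - 5)*(j + 1)*(j + 2)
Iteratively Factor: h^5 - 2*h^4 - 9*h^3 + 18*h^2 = (h - 2)*(h^4 - 9*h^2) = (h - 3)*(h - 2)*(h^3 + 3*h^2) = h*(h - 3)*(h - 2)*(h^2 + 3*h) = h*(h - 3)*(h - 2)*(h + 3)*(h)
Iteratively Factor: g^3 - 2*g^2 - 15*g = (g - 5)*(g^2 + 3*g) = (g - 5)*(g + 3)*(g)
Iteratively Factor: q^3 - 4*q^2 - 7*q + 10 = (q - 5)*(q^2 + q - 2) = (q - 5)*(q + 2)*(q - 1)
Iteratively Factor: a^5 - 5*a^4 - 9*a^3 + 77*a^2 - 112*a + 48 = (a - 1)*(a^4 - 4*a^3 - 13*a^2 + 64*a - 48) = (a - 4)*(a - 1)*(a^3 - 13*a + 12) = (a - 4)*(a - 1)^2*(a^2 + a - 12) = (a - 4)*(a - 3)*(a - 1)^2*(a + 4)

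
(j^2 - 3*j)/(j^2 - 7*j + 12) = j/(j - 4)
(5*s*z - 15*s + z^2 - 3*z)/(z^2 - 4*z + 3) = (5*s + z)/(z - 1)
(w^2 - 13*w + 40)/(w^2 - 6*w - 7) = (-w^2 + 13*w - 40)/(-w^2 + 6*w + 7)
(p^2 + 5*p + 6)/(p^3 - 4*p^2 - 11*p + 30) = (p + 2)/(p^2 - 7*p + 10)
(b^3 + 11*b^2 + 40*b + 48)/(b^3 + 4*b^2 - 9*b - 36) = (b + 4)/(b - 3)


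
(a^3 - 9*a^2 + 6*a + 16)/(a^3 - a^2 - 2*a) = (a - 8)/a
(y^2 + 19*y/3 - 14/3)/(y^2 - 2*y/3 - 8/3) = (-3*y^2 - 19*y + 14)/(-3*y^2 + 2*y + 8)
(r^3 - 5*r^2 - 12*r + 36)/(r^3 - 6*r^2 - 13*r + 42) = (r - 6)/(r - 7)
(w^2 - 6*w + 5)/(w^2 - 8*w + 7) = (w - 5)/(w - 7)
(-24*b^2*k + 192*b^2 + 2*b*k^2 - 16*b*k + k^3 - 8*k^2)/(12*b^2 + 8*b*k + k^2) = (-4*b*k + 32*b + k^2 - 8*k)/(2*b + k)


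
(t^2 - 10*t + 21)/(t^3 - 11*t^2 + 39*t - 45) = (t - 7)/(t^2 - 8*t + 15)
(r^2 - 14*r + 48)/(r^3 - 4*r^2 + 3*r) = (r^2 - 14*r + 48)/(r*(r^2 - 4*r + 3))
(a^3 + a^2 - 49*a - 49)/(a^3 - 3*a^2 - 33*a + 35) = (a^2 + 8*a + 7)/(a^2 + 4*a - 5)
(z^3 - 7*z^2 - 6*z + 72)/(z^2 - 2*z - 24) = (z^2 - z - 12)/(z + 4)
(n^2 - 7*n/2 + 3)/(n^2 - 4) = (n - 3/2)/(n + 2)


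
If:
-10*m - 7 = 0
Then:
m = -7/10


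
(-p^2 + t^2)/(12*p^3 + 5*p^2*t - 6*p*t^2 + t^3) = (-p + t)/(12*p^2 - 7*p*t + t^2)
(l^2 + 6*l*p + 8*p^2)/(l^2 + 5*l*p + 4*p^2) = (l + 2*p)/(l + p)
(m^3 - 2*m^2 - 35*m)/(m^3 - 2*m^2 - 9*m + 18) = m*(m^2 - 2*m - 35)/(m^3 - 2*m^2 - 9*m + 18)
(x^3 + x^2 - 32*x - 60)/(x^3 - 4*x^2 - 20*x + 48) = (x^2 + 7*x + 10)/(x^2 + 2*x - 8)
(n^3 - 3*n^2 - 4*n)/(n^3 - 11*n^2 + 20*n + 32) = n/(n - 8)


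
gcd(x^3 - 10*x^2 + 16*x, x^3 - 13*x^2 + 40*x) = x^2 - 8*x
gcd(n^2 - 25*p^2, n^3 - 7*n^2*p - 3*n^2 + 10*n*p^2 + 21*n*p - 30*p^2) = -n + 5*p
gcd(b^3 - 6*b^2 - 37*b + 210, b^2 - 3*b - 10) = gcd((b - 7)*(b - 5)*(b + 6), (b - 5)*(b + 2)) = b - 5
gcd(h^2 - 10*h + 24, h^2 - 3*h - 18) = h - 6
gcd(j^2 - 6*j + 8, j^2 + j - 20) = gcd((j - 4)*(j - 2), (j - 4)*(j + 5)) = j - 4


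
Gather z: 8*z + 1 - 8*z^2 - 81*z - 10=-8*z^2 - 73*z - 9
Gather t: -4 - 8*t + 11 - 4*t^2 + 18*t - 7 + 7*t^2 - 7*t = 3*t^2 + 3*t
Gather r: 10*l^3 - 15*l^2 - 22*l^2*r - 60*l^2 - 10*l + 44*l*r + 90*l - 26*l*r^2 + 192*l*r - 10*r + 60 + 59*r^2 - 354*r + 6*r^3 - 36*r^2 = 10*l^3 - 75*l^2 + 80*l + 6*r^3 + r^2*(23 - 26*l) + r*(-22*l^2 + 236*l - 364) + 60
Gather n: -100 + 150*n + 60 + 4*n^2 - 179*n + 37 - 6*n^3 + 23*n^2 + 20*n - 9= -6*n^3 + 27*n^2 - 9*n - 12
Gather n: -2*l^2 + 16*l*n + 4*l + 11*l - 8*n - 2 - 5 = -2*l^2 + 15*l + n*(16*l - 8) - 7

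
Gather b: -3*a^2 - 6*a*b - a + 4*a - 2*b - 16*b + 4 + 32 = -3*a^2 + 3*a + b*(-6*a - 18) + 36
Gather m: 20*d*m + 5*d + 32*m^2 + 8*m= 5*d + 32*m^2 + m*(20*d + 8)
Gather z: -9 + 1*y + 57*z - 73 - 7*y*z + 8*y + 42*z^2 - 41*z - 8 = 9*y + 42*z^2 + z*(16 - 7*y) - 90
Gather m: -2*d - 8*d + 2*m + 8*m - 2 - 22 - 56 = -10*d + 10*m - 80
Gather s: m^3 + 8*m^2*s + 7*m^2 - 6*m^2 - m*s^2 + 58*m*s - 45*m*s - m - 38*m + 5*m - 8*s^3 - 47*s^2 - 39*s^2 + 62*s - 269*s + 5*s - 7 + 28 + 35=m^3 + m^2 - 34*m - 8*s^3 + s^2*(-m - 86) + s*(8*m^2 + 13*m - 202) + 56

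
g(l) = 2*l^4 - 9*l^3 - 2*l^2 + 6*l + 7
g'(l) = 8*l^3 - 27*l^2 - 4*l + 6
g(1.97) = -27.63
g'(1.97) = -45.50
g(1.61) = -12.65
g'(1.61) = -37.04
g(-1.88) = 73.44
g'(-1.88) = -135.07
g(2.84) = -68.14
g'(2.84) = -39.88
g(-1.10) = 12.89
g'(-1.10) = -32.92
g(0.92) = 5.25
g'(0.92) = -14.30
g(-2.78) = 287.68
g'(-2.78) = -363.43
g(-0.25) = 5.52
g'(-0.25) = 5.19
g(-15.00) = 131092.00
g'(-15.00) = -33009.00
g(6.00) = 619.00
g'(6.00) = 738.00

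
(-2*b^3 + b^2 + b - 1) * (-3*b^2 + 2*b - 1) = 6*b^5 - 7*b^4 + b^3 + 4*b^2 - 3*b + 1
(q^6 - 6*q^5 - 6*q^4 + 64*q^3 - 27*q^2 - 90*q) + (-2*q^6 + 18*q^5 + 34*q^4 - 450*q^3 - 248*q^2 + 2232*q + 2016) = -q^6 + 12*q^5 + 28*q^4 - 386*q^3 - 275*q^2 + 2142*q + 2016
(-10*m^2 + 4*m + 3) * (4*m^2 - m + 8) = -40*m^4 + 26*m^3 - 72*m^2 + 29*m + 24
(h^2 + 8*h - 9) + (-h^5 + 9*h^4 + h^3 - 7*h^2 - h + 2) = -h^5 + 9*h^4 + h^3 - 6*h^2 + 7*h - 7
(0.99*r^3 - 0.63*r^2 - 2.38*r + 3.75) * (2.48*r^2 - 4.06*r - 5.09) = 2.4552*r^5 - 5.5818*r^4 - 8.3837*r^3 + 22.1695*r^2 - 3.1108*r - 19.0875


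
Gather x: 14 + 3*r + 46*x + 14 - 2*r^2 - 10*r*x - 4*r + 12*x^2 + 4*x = -2*r^2 - r + 12*x^2 + x*(50 - 10*r) + 28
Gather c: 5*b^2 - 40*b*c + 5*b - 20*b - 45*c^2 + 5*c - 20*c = 5*b^2 - 15*b - 45*c^2 + c*(-40*b - 15)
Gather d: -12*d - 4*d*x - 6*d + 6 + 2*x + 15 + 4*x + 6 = d*(-4*x - 18) + 6*x + 27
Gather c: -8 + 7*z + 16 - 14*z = 8 - 7*z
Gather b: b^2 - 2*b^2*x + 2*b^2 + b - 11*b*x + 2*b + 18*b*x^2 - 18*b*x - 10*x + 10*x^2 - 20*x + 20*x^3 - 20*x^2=b^2*(3 - 2*x) + b*(18*x^2 - 29*x + 3) + 20*x^3 - 10*x^2 - 30*x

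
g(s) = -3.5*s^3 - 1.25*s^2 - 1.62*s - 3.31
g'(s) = -10.5*s^2 - 2.5*s - 1.62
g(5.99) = -810.09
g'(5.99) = -393.34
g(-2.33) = 37.95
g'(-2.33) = -52.80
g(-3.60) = 149.62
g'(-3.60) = -128.70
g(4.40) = -332.78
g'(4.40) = -215.90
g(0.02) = -3.34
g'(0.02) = -1.67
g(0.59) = -5.42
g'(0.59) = -6.75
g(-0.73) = -1.43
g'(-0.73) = -5.39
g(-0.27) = -2.89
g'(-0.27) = -1.71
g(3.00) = -113.92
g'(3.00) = -103.62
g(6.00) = -814.03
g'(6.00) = -394.62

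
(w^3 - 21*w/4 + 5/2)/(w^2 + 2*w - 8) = (w^2 + 2*w - 5/4)/(w + 4)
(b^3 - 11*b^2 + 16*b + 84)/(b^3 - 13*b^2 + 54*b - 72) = (b^2 - 5*b - 14)/(b^2 - 7*b + 12)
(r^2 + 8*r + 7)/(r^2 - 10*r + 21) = (r^2 + 8*r + 7)/(r^2 - 10*r + 21)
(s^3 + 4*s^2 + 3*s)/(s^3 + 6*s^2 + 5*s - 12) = s*(s + 1)/(s^2 + 3*s - 4)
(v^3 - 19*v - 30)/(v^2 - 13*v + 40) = (v^2 + 5*v + 6)/(v - 8)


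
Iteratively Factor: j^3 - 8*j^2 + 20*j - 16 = (j - 4)*(j^2 - 4*j + 4) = (j - 4)*(j - 2)*(j - 2)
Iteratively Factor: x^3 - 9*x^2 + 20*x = (x)*(x^2 - 9*x + 20) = x*(x - 5)*(x - 4)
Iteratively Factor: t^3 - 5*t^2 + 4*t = (t)*(t^2 - 5*t + 4) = t*(t - 1)*(t - 4)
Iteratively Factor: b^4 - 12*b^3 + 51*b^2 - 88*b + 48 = (b - 1)*(b^3 - 11*b^2 + 40*b - 48) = (b - 3)*(b - 1)*(b^2 - 8*b + 16) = (b - 4)*(b - 3)*(b - 1)*(b - 4)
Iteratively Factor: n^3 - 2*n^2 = (n)*(n^2 - 2*n) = n^2*(n - 2)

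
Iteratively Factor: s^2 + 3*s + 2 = (s + 1)*(s + 2)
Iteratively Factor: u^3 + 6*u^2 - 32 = (u + 4)*(u^2 + 2*u - 8) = (u + 4)^2*(u - 2)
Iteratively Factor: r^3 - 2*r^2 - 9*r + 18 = (r - 3)*(r^2 + r - 6) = (r - 3)*(r - 2)*(r + 3)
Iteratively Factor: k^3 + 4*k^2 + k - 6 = (k + 3)*(k^2 + k - 2) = (k - 1)*(k + 3)*(k + 2)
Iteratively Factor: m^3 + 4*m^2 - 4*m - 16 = (m + 4)*(m^2 - 4) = (m - 2)*(m + 4)*(m + 2)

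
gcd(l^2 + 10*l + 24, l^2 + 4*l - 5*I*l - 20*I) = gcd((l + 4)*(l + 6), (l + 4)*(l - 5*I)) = l + 4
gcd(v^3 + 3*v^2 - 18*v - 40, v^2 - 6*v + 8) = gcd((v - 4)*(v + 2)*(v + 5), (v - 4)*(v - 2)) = v - 4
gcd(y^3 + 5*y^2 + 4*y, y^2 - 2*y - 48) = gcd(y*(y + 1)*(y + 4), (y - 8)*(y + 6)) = 1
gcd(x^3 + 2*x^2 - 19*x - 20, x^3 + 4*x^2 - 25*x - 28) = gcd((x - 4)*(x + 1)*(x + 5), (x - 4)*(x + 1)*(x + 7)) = x^2 - 3*x - 4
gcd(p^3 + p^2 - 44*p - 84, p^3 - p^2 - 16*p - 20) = p + 2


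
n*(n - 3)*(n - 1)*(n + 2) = n^4 - 2*n^3 - 5*n^2 + 6*n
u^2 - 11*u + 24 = (u - 8)*(u - 3)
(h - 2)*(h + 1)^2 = h^3 - 3*h - 2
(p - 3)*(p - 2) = p^2 - 5*p + 6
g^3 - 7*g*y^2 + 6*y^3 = (g - 2*y)*(g - y)*(g + 3*y)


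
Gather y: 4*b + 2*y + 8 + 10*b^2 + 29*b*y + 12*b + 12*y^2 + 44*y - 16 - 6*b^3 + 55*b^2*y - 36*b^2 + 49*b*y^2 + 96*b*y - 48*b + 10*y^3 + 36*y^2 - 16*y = -6*b^3 - 26*b^2 - 32*b + 10*y^3 + y^2*(49*b + 48) + y*(55*b^2 + 125*b + 30) - 8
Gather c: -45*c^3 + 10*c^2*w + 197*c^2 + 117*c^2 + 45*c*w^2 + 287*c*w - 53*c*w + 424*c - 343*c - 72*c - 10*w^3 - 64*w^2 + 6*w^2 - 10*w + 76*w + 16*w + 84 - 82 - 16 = -45*c^3 + c^2*(10*w + 314) + c*(45*w^2 + 234*w + 9) - 10*w^3 - 58*w^2 + 82*w - 14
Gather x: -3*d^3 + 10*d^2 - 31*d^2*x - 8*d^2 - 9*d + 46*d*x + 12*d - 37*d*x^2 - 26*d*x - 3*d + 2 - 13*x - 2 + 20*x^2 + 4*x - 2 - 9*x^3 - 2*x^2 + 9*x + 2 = -3*d^3 + 2*d^2 - 9*x^3 + x^2*(18 - 37*d) + x*(-31*d^2 + 20*d)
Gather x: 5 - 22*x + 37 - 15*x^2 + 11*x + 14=-15*x^2 - 11*x + 56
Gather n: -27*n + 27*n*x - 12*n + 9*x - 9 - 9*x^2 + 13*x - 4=n*(27*x - 39) - 9*x^2 + 22*x - 13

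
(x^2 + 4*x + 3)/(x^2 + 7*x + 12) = (x + 1)/(x + 4)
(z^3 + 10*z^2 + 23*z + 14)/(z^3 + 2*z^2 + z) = (z^2 + 9*z + 14)/(z*(z + 1))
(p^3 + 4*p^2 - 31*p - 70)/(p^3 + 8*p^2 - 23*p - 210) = (p + 2)/(p + 6)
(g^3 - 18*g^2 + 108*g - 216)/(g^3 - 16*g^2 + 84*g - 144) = (g - 6)/(g - 4)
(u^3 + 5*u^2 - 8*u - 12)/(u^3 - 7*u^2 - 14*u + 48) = (u^2 + 7*u + 6)/(u^2 - 5*u - 24)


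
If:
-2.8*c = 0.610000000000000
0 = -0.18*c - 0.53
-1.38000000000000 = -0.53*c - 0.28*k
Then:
No Solution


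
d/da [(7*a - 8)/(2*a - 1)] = 9/(2*a - 1)^2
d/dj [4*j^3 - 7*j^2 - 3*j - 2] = 12*j^2 - 14*j - 3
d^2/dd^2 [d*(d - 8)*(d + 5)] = 6*d - 6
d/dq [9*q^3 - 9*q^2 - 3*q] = 27*q^2 - 18*q - 3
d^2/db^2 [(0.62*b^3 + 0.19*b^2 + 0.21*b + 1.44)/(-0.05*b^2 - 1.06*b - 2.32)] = (-1.73472347597681e-18*b^5 - 1.230334*b^3 - 9.037584*b^2 - 20.334288*b - 3.914336)/(0.000125*b^6 + 0.00795*b^5 + 0.18594*b^4 + 1.928776*b^3 + 8.627616*b^2 + 17.116032*b + 12.487168)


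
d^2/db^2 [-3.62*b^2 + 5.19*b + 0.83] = -7.24000000000000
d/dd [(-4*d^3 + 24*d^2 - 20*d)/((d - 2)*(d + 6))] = 4*(-d^4 - 8*d^3 + 65*d^2 - 144*d + 60)/(d^4 + 8*d^3 - 8*d^2 - 96*d + 144)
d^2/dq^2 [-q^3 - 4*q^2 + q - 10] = -6*q - 8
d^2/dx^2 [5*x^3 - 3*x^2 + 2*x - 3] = 30*x - 6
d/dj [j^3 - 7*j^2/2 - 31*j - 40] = 3*j^2 - 7*j - 31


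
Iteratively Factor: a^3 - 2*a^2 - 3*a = (a)*(a^2 - 2*a - 3) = a*(a + 1)*(a - 3)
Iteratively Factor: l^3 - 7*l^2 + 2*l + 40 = (l + 2)*(l^2 - 9*l + 20) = (l - 4)*(l + 2)*(l - 5)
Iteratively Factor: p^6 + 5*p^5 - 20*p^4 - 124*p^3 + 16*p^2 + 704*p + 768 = (p + 4)*(p^5 + p^4 - 24*p^3 - 28*p^2 + 128*p + 192) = (p + 2)*(p + 4)*(p^4 - p^3 - 22*p^2 + 16*p + 96) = (p - 4)*(p + 2)*(p + 4)*(p^3 + 3*p^2 - 10*p - 24) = (p - 4)*(p + 2)*(p + 4)^2*(p^2 - p - 6) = (p - 4)*(p - 3)*(p + 2)*(p + 4)^2*(p + 2)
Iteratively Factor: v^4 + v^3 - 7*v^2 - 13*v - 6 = (v + 1)*(v^3 - 7*v - 6) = (v + 1)^2*(v^2 - v - 6) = (v + 1)^2*(v + 2)*(v - 3)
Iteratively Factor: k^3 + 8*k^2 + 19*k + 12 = (k + 3)*(k^2 + 5*k + 4) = (k + 3)*(k + 4)*(k + 1)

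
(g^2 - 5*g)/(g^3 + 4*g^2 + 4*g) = (g - 5)/(g^2 + 4*g + 4)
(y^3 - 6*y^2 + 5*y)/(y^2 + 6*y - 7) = y*(y - 5)/(y + 7)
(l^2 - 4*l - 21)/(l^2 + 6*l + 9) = (l - 7)/(l + 3)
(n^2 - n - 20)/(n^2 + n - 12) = (n - 5)/(n - 3)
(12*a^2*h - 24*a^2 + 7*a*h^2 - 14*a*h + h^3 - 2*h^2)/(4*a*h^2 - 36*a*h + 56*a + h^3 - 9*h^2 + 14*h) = (3*a + h)/(h - 7)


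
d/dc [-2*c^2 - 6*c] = -4*c - 6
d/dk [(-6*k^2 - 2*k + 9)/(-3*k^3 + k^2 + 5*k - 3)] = (-18*k^4 - 12*k^3 + 53*k^2 + 18*k - 39)/(9*k^6 - 6*k^5 - 29*k^4 + 28*k^3 + 19*k^2 - 30*k + 9)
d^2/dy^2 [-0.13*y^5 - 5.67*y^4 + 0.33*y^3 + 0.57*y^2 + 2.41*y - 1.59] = -2.6*y^3 - 68.04*y^2 + 1.98*y + 1.14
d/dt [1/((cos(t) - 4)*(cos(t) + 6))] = 2*(cos(t) + 1)*sin(t)/((cos(t) - 4)^2*(cos(t) + 6)^2)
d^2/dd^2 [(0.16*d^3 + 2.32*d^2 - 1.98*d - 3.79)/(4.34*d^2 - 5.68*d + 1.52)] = (7.105427357601e-15*d^5 + 5.6843418860808e-14*d^4 + 48.005584*d^3 - 528.437256*d^2 + 641.156256*d - 218.014048)/(81.746504*d^6 - 320.958624*d^5 + 505.946784*d^4 - 408.069376*d^3 + 177.197952*d^2 - 39.369216*d + 3.511808)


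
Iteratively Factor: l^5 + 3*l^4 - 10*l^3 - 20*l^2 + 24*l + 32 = (l - 2)*(l^4 + 5*l^3 - 20*l - 16) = (l - 2)*(l + 4)*(l^3 + l^2 - 4*l - 4) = (l - 2)*(l + 2)*(l + 4)*(l^2 - l - 2) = (l - 2)*(l + 1)*(l + 2)*(l + 4)*(l - 2)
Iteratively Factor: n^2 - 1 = (n + 1)*(n - 1)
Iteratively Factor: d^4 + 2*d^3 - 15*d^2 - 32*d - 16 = (d + 4)*(d^3 - 2*d^2 - 7*d - 4) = (d + 1)*(d + 4)*(d^2 - 3*d - 4) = (d - 4)*(d + 1)*(d + 4)*(d + 1)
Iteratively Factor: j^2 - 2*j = (j)*(j - 2)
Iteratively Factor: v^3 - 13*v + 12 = (v + 4)*(v^2 - 4*v + 3) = (v - 3)*(v + 4)*(v - 1)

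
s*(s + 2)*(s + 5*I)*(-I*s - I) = -I*s^4 + 5*s^3 - 3*I*s^3 + 15*s^2 - 2*I*s^2 + 10*s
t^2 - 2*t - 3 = (t - 3)*(t + 1)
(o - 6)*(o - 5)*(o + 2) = o^3 - 9*o^2 + 8*o + 60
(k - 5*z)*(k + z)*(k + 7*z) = k^3 + 3*k^2*z - 33*k*z^2 - 35*z^3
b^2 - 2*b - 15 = (b - 5)*(b + 3)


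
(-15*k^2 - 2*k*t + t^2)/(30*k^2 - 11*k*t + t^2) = (3*k + t)/(-6*k + t)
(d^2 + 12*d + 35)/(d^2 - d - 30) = (d + 7)/(d - 6)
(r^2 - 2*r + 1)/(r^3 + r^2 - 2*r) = (r - 1)/(r*(r + 2))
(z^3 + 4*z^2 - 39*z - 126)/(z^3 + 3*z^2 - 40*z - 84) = (z + 3)/(z + 2)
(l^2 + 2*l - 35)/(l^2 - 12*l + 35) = (l + 7)/(l - 7)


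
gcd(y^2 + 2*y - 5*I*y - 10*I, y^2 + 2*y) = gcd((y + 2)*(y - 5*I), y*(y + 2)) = y + 2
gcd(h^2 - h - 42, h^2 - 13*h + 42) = h - 7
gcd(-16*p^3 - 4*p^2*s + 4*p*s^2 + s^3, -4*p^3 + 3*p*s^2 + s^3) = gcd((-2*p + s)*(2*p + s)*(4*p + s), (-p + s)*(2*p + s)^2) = 2*p + s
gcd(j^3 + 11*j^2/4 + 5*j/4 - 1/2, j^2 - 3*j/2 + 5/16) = j - 1/4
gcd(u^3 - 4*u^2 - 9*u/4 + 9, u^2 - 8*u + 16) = u - 4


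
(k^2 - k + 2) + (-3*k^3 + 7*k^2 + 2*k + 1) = -3*k^3 + 8*k^2 + k + 3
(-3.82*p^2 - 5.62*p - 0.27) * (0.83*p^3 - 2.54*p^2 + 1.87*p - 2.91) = -3.1706*p^5 + 5.0382*p^4 + 6.9073*p^3 + 1.2926*p^2 + 15.8493*p + 0.7857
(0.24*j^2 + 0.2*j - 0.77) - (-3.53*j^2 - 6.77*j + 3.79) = 3.77*j^2 + 6.97*j - 4.56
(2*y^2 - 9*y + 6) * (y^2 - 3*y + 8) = 2*y^4 - 15*y^3 + 49*y^2 - 90*y + 48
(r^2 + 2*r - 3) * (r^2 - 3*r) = r^4 - r^3 - 9*r^2 + 9*r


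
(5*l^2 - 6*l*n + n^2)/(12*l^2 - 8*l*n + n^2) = (5*l^2 - 6*l*n + n^2)/(12*l^2 - 8*l*n + n^2)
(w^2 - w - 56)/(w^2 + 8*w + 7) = (w - 8)/(w + 1)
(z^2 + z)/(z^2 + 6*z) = (z + 1)/(z + 6)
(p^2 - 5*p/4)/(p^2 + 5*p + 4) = p*(4*p - 5)/(4*(p^2 + 5*p + 4))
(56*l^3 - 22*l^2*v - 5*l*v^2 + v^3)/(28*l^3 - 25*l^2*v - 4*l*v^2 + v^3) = (-2*l + v)/(-l + v)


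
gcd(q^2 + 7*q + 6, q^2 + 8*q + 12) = q + 6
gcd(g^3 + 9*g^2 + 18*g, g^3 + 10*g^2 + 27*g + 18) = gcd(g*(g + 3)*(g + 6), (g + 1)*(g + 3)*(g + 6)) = g^2 + 9*g + 18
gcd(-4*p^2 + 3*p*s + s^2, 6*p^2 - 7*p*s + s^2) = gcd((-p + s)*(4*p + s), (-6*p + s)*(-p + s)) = p - s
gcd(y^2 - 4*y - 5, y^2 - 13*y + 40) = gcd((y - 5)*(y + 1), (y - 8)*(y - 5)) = y - 5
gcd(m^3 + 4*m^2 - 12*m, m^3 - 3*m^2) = m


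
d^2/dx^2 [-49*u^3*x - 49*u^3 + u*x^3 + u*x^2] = 2*u*(3*x + 1)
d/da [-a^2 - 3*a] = -2*a - 3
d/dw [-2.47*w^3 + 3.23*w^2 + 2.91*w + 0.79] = -7.41*w^2 + 6.46*w + 2.91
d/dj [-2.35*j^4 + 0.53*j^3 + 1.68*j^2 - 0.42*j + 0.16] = -9.4*j^3 + 1.59*j^2 + 3.36*j - 0.42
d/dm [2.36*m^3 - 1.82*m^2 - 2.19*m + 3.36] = 7.08*m^2 - 3.64*m - 2.19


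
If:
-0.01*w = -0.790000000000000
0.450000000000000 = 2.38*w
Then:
No Solution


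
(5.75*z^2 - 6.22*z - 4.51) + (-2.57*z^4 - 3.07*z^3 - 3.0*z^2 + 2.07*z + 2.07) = -2.57*z^4 - 3.07*z^3 + 2.75*z^2 - 4.15*z - 2.44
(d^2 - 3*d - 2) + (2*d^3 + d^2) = 2*d^3 + 2*d^2 - 3*d - 2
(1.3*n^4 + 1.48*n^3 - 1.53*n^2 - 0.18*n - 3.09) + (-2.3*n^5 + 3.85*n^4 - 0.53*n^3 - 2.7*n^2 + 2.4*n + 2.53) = -2.3*n^5 + 5.15*n^4 + 0.95*n^3 - 4.23*n^2 + 2.22*n - 0.56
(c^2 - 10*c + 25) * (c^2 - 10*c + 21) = c^4 - 20*c^3 + 146*c^2 - 460*c + 525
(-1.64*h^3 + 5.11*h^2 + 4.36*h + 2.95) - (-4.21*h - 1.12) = -1.64*h^3 + 5.11*h^2 + 8.57*h + 4.07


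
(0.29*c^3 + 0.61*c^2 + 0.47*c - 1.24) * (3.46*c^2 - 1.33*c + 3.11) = 1.0034*c^5 + 1.7249*c^4 + 1.7168*c^3 - 3.0184*c^2 + 3.1109*c - 3.8564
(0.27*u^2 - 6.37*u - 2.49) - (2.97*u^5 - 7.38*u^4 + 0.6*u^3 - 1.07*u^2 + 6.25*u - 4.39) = -2.97*u^5 + 7.38*u^4 - 0.6*u^3 + 1.34*u^2 - 12.62*u + 1.9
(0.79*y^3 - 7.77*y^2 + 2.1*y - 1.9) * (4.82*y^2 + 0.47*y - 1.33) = 3.8078*y^5 - 37.0801*y^4 + 5.4194*y^3 + 2.1631*y^2 - 3.686*y + 2.527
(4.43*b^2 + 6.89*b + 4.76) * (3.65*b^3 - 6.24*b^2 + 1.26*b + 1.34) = 16.1695*b^5 - 2.4947*b^4 - 20.0378*b^3 - 15.0848*b^2 + 15.2302*b + 6.3784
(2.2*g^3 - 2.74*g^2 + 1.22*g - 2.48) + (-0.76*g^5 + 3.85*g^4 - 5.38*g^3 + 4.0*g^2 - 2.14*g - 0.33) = -0.76*g^5 + 3.85*g^4 - 3.18*g^3 + 1.26*g^2 - 0.92*g - 2.81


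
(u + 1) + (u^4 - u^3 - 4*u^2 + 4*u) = u^4 - u^3 - 4*u^2 + 5*u + 1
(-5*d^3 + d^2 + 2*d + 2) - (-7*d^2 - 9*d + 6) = -5*d^3 + 8*d^2 + 11*d - 4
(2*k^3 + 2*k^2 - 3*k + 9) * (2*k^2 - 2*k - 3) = 4*k^5 - 16*k^3 + 18*k^2 - 9*k - 27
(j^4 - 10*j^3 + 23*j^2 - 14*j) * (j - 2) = j^5 - 12*j^4 + 43*j^3 - 60*j^2 + 28*j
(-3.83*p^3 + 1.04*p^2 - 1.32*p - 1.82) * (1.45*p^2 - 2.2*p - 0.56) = -5.5535*p^5 + 9.934*p^4 - 2.0572*p^3 - 0.3174*p^2 + 4.7432*p + 1.0192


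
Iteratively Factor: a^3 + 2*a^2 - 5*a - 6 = (a + 3)*(a^2 - a - 2) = (a + 1)*(a + 3)*(a - 2)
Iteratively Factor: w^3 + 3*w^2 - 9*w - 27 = (w + 3)*(w^2 - 9) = (w + 3)^2*(w - 3)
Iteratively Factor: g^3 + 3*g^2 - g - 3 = (g + 3)*(g^2 - 1) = (g - 1)*(g + 3)*(g + 1)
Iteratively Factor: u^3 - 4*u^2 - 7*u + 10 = (u - 1)*(u^2 - 3*u - 10) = (u - 5)*(u - 1)*(u + 2)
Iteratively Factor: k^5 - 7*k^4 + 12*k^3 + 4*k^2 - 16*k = (k - 2)*(k^4 - 5*k^3 + 2*k^2 + 8*k) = (k - 2)*(k + 1)*(k^3 - 6*k^2 + 8*k) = k*(k - 2)*(k + 1)*(k^2 - 6*k + 8) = k*(k - 2)^2*(k + 1)*(k - 4)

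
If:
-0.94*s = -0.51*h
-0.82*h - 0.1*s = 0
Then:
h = 0.00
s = 0.00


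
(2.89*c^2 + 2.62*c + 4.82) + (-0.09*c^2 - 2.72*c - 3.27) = 2.8*c^2 - 0.1*c + 1.55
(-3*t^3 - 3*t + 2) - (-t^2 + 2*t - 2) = -3*t^3 + t^2 - 5*t + 4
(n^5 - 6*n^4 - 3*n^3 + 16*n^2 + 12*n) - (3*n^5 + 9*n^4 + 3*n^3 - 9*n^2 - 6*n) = -2*n^5 - 15*n^4 - 6*n^3 + 25*n^2 + 18*n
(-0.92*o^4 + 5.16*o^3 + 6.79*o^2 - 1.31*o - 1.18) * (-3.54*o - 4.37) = 3.2568*o^5 - 14.246*o^4 - 46.5858*o^3 - 25.0349*o^2 + 9.9019*o + 5.1566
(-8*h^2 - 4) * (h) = -8*h^3 - 4*h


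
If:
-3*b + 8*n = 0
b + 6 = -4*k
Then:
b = 8*n/3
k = -2*n/3 - 3/2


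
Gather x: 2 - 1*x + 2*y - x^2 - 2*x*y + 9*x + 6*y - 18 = -x^2 + x*(8 - 2*y) + 8*y - 16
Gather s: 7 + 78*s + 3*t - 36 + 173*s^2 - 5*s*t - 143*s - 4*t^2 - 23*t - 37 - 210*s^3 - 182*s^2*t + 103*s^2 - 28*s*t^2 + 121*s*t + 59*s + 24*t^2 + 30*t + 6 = -210*s^3 + s^2*(276 - 182*t) + s*(-28*t^2 + 116*t - 6) + 20*t^2 + 10*t - 60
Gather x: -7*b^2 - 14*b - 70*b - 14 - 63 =-7*b^2 - 84*b - 77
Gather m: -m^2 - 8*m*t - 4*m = -m^2 + m*(-8*t - 4)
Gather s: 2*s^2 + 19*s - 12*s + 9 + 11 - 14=2*s^2 + 7*s + 6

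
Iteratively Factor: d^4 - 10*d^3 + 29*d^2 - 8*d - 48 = (d + 1)*(d^3 - 11*d^2 + 40*d - 48) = (d - 4)*(d + 1)*(d^2 - 7*d + 12) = (d - 4)*(d - 3)*(d + 1)*(d - 4)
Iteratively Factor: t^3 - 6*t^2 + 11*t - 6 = (t - 3)*(t^2 - 3*t + 2) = (t - 3)*(t - 2)*(t - 1)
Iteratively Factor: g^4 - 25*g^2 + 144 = (g - 3)*(g^3 + 3*g^2 - 16*g - 48) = (g - 3)*(g + 4)*(g^2 - g - 12) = (g - 3)*(g + 3)*(g + 4)*(g - 4)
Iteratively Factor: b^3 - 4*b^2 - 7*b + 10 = (b + 2)*(b^2 - 6*b + 5) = (b - 1)*(b + 2)*(b - 5)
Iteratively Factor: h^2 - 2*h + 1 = (h - 1)*(h - 1)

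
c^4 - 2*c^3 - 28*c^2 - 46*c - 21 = (c - 7)*(c + 1)^2*(c + 3)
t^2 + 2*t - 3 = (t - 1)*(t + 3)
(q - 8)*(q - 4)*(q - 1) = q^3 - 13*q^2 + 44*q - 32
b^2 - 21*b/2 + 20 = (b - 8)*(b - 5/2)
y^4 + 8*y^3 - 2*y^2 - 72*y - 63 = (y - 3)*(y + 1)*(y + 3)*(y + 7)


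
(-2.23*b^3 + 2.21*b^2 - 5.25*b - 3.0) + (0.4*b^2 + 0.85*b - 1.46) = -2.23*b^3 + 2.61*b^2 - 4.4*b - 4.46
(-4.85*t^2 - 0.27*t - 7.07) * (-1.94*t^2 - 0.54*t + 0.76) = 9.409*t^4 + 3.1428*t^3 + 10.1756*t^2 + 3.6126*t - 5.3732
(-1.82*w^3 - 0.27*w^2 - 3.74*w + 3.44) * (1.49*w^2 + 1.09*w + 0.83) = -2.7118*w^5 - 2.3861*w^4 - 7.3775*w^3 + 0.824899999999999*w^2 + 0.6454*w + 2.8552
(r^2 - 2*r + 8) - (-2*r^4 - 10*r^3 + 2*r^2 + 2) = 2*r^4 + 10*r^3 - r^2 - 2*r + 6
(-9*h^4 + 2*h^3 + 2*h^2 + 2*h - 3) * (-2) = 18*h^4 - 4*h^3 - 4*h^2 - 4*h + 6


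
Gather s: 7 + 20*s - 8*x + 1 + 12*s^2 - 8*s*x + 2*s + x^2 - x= 12*s^2 + s*(22 - 8*x) + x^2 - 9*x + 8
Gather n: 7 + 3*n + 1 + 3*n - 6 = 6*n + 2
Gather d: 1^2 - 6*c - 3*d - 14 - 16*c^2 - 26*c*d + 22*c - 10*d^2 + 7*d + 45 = -16*c^2 + 16*c - 10*d^2 + d*(4 - 26*c) + 32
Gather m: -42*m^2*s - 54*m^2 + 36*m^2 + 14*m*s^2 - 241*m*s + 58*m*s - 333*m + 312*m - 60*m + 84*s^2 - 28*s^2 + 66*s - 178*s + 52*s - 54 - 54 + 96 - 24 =m^2*(-42*s - 18) + m*(14*s^2 - 183*s - 81) + 56*s^2 - 60*s - 36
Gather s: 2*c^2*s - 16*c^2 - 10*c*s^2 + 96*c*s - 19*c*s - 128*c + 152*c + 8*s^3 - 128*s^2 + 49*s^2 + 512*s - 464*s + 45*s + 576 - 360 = -16*c^2 + 24*c + 8*s^3 + s^2*(-10*c - 79) + s*(2*c^2 + 77*c + 93) + 216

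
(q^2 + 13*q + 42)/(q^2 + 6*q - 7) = (q + 6)/(q - 1)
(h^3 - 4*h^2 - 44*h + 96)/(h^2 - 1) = (h^3 - 4*h^2 - 44*h + 96)/(h^2 - 1)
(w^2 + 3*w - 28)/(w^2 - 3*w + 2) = (w^2 + 3*w - 28)/(w^2 - 3*w + 2)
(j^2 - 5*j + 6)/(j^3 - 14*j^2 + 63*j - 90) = (j - 2)/(j^2 - 11*j + 30)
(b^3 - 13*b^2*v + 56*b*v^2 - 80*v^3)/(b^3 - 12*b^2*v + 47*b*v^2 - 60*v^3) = (-b + 4*v)/(-b + 3*v)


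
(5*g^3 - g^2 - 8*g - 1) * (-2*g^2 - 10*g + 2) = -10*g^5 - 48*g^4 + 36*g^3 + 80*g^2 - 6*g - 2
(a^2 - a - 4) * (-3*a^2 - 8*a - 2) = -3*a^4 - 5*a^3 + 18*a^2 + 34*a + 8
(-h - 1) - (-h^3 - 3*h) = h^3 + 2*h - 1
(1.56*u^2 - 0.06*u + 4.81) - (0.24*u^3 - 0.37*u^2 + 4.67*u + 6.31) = -0.24*u^3 + 1.93*u^2 - 4.73*u - 1.5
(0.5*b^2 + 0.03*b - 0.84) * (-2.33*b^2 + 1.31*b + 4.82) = -1.165*b^4 + 0.5851*b^3 + 4.4065*b^2 - 0.9558*b - 4.0488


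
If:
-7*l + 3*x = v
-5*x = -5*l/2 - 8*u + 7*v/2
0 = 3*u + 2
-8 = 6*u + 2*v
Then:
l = 6/11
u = -2/3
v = -2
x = 20/33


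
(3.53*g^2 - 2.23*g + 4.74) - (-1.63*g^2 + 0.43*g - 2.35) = 5.16*g^2 - 2.66*g + 7.09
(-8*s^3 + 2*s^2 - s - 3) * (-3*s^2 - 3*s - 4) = 24*s^5 + 18*s^4 + 29*s^3 + 4*s^2 + 13*s + 12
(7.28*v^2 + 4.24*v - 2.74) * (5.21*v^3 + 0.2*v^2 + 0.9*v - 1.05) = 37.9288*v^5 + 23.5464*v^4 - 6.8754*v^3 - 4.376*v^2 - 6.918*v + 2.877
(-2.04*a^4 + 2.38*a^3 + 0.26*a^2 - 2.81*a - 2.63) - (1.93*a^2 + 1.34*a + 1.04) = -2.04*a^4 + 2.38*a^3 - 1.67*a^2 - 4.15*a - 3.67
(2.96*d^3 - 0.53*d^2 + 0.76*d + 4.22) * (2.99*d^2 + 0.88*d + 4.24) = 8.8504*d^5 + 1.0201*d^4 + 14.3564*d^3 + 11.0394*d^2 + 6.936*d + 17.8928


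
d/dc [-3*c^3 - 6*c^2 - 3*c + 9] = -9*c^2 - 12*c - 3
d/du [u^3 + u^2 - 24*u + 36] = 3*u^2 + 2*u - 24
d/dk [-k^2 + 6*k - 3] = 6 - 2*k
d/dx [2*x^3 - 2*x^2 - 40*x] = 6*x^2 - 4*x - 40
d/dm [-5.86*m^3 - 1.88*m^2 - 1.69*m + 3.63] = -17.58*m^2 - 3.76*m - 1.69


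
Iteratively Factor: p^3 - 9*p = (p)*(p^2 - 9) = p*(p - 3)*(p + 3)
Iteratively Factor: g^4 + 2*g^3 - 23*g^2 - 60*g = (g + 4)*(g^3 - 2*g^2 - 15*g) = (g + 3)*(g + 4)*(g^2 - 5*g) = (g - 5)*(g + 3)*(g + 4)*(g)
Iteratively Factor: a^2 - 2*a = (a)*(a - 2)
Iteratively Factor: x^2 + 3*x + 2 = (x + 1)*(x + 2)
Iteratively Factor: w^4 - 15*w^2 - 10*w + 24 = (w + 3)*(w^3 - 3*w^2 - 6*w + 8) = (w - 1)*(w + 3)*(w^2 - 2*w - 8) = (w - 4)*(w - 1)*(w + 3)*(w + 2)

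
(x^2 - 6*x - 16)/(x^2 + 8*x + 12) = (x - 8)/(x + 6)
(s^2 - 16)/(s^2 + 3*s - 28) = (s + 4)/(s + 7)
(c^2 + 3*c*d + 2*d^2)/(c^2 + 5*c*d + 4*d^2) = (c + 2*d)/(c + 4*d)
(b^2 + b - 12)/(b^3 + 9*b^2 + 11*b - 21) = (b^2 + b - 12)/(b^3 + 9*b^2 + 11*b - 21)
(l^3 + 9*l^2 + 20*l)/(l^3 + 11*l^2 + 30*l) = (l + 4)/(l + 6)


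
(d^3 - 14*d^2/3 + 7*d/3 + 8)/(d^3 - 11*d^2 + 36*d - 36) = (3*d^2 - 5*d - 8)/(3*(d^2 - 8*d + 12))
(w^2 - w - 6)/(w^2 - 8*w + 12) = (w^2 - w - 6)/(w^2 - 8*w + 12)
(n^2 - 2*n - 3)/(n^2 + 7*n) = (n^2 - 2*n - 3)/(n*(n + 7))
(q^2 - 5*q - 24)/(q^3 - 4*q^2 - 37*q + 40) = (q + 3)/(q^2 + 4*q - 5)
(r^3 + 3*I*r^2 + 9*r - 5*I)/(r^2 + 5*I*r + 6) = (r^2 + 4*I*r + 5)/(r + 6*I)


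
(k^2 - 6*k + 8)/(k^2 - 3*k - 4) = (k - 2)/(k + 1)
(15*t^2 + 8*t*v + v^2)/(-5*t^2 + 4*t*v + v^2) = (-3*t - v)/(t - v)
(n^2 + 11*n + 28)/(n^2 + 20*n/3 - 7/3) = 3*(n + 4)/(3*n - 1)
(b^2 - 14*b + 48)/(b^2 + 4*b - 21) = (b^2 - 14*b + 48)/(b^2 + 4*b - 21)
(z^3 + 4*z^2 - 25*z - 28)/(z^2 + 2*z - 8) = (z^3 + 4*z^2 - 25*z - 28)/(z^2 + 2*z - 8)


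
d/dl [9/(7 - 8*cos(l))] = -72*sin(l)/(8*cos(l) - 7)^2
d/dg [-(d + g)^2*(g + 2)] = (d + g)*(-d - 3*g - 4)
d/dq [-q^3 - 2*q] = -3*q^2 - 2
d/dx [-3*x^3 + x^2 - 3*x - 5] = -9*x^2 + 2*x - 3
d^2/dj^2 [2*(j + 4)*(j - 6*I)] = 4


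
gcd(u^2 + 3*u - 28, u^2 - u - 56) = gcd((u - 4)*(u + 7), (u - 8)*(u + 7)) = u + 7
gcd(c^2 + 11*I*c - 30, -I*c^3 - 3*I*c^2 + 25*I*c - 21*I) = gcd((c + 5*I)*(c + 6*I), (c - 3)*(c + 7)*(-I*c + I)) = 1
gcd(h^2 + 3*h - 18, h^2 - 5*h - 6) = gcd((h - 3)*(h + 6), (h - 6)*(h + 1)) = 1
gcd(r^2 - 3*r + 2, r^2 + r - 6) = r - 2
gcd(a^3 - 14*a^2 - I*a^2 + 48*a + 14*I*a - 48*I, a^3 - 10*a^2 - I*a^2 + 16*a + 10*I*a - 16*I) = a^2 + a*(-8 - I) + 8*I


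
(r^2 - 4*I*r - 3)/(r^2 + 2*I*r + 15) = (r - I)/(r + 5*I)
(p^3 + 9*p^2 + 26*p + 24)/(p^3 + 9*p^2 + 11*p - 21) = (p^2 + 6*p + 8)/(p^2 + 6*p - 7)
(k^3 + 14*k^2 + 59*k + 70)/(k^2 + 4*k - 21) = (k^2 + 7*k + 10)/(k - 3)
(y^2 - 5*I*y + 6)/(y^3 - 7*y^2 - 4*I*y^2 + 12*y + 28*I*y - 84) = (y + I)/(y^2 + y*(-7 + 2*I) - 14*I)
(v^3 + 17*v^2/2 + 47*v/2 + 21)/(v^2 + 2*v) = v + 13/2 + 21/(2*v)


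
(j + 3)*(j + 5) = j^2 + 8*j + 15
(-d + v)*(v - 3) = -d*v + 3*d + v^2 - 3*v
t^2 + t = t*(t + 1)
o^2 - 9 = (o - 3)*(o + 3)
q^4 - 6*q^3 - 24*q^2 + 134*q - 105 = (q - 7)*(q - 3)*(q - 1)*(q + 5)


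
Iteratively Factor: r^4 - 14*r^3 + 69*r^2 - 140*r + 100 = (r - 2)*(r^3 - 12*r^2 + 45*r - 50) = (r - 5)*(r - 2)*(r^2 - 7*r + 10) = (r - 5)^2*(r - 2)*(r - 2)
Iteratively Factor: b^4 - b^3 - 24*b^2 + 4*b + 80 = (b - 2)*(b^3 + b^2 - 22*b - 40) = (b - 2)*(b + 4)*(b^2 - 3*b - 10) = (b - 5)*(b - 2)*(b + 4)*(b + 2)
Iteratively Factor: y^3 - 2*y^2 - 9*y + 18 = (y - 2)*(y^2 - 9) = (y - 2)*(y + 3)*(y - 3)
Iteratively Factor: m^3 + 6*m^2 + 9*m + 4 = (m + 1)*(m^2 + 5*m + 4) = (m + 1)*(m + 4)*(m + 1)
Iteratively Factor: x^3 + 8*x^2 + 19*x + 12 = (x + 4)*(x^2 + 4*x + 3) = (x + 1)*(x + 4)*(x + 3)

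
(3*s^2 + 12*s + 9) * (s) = 3*s^3 + 12*s^2 + 9*s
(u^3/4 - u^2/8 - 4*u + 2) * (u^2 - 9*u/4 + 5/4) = u^5/4 - 11*u^4/16 - 109*u^3/32 + 347*u^2/32 - 19*u/2 + 5/2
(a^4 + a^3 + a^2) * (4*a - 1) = 4*a^5 + 3*a^4 + 3*a^3 - a^2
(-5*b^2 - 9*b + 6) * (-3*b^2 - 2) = 15*b^4 + 27*b^3 - 8*b^2 + 18*b - 12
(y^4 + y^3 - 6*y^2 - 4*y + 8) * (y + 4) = y^5 + 5*y^4 - 2*y^3 - 28*y^2 - 8*y + 32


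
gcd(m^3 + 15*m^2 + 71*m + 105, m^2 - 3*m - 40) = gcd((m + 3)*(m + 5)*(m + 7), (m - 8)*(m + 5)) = m + 5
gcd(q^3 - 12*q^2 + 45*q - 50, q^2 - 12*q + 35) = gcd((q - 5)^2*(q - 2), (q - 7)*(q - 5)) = q - 5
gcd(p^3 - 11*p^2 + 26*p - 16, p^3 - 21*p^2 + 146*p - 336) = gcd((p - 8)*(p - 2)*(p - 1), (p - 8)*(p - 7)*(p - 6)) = p - 8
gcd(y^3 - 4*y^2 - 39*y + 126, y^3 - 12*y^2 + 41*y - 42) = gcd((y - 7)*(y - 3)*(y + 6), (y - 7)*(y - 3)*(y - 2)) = y^2 - 10*y + 21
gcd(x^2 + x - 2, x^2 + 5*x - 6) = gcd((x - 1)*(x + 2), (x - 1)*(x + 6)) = x - 1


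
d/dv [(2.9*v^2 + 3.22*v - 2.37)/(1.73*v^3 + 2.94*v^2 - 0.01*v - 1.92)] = (-5.017*v^4 - 11.1412*v^3 + 2.8045*v^2 + 2.7996*v - 6.2061)/(2.9929*v^6 + 10.1724*v^5 + 8.609*v^4 - 6.702*v^3 - 11.2895*v^2 + 0.0384*v + 3.6864)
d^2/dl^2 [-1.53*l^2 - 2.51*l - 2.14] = -3.06000000000000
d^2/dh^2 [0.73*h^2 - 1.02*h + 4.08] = 1.46000000000000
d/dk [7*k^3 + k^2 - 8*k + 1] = 21*k^2 + 2*k - 8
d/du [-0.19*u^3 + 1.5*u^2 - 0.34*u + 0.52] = -0.57*u^2 + 3.0*u - 0.34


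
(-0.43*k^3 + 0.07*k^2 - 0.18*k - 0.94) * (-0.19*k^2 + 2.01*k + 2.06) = 0.0817*k^5 - 0.8776*k^4 - 0.7109*k^3 - 0.039*k^2 - 2.2602*k - 1.9364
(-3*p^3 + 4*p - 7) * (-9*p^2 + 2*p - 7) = 27*p^5 - 6*p^4 - 15*p^3 + 71*p^2 - 42*p + 49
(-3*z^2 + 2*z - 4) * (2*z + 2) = -6*z^3 - 2*z^2 - 4*z - 8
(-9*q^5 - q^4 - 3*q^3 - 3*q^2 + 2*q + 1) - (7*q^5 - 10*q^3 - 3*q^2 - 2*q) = -16*q^5 - q^4 + 7*q^3 + 4*q + 1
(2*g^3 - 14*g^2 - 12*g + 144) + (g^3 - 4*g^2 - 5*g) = 3*g^3 - 18*g^2 - 17*g + 144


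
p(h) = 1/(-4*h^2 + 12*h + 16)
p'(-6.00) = 0.00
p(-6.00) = 0.00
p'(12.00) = 0.00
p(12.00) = 0.00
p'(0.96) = -0.01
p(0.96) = 0.04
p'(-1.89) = -0.06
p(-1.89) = -0.05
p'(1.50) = 0.00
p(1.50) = 0.04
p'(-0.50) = -0.20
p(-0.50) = 0.11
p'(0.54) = -0.02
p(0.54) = 0.05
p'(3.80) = 1.25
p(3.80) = 0.26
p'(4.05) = 20.00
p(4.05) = -0.99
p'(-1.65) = -0.12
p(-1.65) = -0.07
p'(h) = (8*h - 12)/(-4*h^2 + 12*h + 16)^2 = (2*h - 3)/(4*(-h^2 + 3*h + 4)^2)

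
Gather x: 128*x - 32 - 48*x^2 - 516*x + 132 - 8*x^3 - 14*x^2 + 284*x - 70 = -8*x^3 - 62*x^2 - 104*x + 30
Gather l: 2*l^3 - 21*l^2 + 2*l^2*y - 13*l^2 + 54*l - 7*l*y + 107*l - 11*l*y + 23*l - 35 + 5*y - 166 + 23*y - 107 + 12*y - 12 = 2*l^3 + l^2*(2*y - 34) + l*(184 - 18*y) + 40*y - 320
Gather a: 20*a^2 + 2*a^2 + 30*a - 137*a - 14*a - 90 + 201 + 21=22*a^2 - 121*a + 132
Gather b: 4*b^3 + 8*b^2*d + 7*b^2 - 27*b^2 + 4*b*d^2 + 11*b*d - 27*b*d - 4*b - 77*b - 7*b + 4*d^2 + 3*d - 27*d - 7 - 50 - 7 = 4*b^3 + b^2*(8*d - 20) + b*(4*d^2 - 16*d - 88) + 4*d^2 - 24*d - 64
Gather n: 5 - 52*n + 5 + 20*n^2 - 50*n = 20*n^2 - 102*n + 10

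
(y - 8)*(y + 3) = y^2 - 5*y - 24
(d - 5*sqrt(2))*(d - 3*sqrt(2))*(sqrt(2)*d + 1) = sqrt(2)*d^3 - 15*d^2 + 22*sqrt(2)*d + 30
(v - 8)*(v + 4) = v^2 - 4*v - 32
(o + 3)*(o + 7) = o^2 + 10*o + 21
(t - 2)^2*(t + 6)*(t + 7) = t^4 + 9*t^3 - 6*t^2 - 116*t + 168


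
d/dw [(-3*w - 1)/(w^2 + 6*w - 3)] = (3*w^2 + 2*w + 15)/(w^4 + 12*w^3 + 30*w^2 - 36*w + 9)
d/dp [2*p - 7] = 2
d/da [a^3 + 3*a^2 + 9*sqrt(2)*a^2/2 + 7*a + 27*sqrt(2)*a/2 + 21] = 3*a^2 + 6*a + 9*sqrt(2)*a + 7 + 27*sqrt(2)/2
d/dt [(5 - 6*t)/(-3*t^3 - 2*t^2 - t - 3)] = (18*t^3 + 12*t^2 + 6*t - (6*t - 5)*(9*t^2 + 4*t + 1) + 18)/(3*t^3 + 2*t^2 + t + 3)^2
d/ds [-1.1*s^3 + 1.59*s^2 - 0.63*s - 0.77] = -3.3*s^2 + 3.18*s - 0.63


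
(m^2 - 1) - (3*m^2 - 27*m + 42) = -2*m^2 + 27*m - 43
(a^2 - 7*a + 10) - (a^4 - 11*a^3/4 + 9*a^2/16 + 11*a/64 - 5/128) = -a^4 + 11*a^3/4 + 7*a^2/16 - 459*a/64 + 1285/128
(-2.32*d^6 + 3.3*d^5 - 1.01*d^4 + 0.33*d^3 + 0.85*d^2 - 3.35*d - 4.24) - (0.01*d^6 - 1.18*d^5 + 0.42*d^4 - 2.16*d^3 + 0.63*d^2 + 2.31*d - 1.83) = -2.33*d^6 + 4.48*d^5 - 1.43*d^4 + 2.49*d^3 + 0.22*d^2 - 5.66*d - 2.41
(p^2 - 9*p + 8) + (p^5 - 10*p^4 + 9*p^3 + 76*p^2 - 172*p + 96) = p^5 - 10*p^4 + 9*p^3 + 77*p^2 - 181*p + 104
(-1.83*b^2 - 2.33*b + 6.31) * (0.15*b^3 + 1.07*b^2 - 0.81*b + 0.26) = -0.2745*b^5 - 2.3076*b^4 - 0.0643000000000002*b^3 + 8.1632*b^2 - 5.7169*b + 1.6406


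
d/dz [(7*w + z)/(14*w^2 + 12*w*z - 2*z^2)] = (7*w^2 + 6*w*z - z^2 - 2*(3*w - z)*(7*w + z))/(2*(7*w^2 + 6*w*z - z^2)^2)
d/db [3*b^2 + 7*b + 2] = 6*b + 7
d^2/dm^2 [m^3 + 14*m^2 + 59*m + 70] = 6*m + 28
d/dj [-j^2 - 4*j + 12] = -2*j - 4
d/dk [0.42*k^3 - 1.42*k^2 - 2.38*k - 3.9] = 1.26*k^2 - 2.84*k - 2.38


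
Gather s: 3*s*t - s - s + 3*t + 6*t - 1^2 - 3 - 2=s*(3*t - 2) + 9*t - 6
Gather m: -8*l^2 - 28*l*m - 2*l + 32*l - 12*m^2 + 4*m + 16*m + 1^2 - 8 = -8*l^2 + 30*l - 12*m^2 + m*(20 - 28*l) - 7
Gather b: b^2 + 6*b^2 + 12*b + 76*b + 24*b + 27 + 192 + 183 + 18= 7*b^2 + 112*b + 420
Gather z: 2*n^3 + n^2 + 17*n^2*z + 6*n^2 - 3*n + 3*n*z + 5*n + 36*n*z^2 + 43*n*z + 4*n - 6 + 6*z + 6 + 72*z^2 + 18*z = 2*n^3 + 7*n^2 + 6*n + z^2*(36*n + 72) + z*(17*n^2 + 46*n + 24)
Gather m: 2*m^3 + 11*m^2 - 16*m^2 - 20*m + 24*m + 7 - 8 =2*m^3 - 5*m^2 + 4*m - 1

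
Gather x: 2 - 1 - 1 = 0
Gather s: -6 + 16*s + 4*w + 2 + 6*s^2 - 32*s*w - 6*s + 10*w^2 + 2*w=6*s^2 + s*(10 - 32*w) + 10*w^2 + 6*w - 4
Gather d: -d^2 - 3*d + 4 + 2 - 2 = -d^2 - 3*d + 4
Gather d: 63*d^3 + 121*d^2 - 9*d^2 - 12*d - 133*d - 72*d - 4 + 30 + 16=63*d^3 + 112*d^2 - 217*d + 42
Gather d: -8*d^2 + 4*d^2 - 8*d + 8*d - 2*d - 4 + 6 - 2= -4*d^2 - 2*d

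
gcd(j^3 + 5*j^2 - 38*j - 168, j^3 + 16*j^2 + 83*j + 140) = j^2 + 11*j + 28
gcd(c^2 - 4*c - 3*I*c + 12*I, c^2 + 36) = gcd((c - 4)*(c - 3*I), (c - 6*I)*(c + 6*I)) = 1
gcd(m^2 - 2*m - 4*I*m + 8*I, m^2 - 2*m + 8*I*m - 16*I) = m - 2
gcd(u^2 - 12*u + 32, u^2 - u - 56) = u - 8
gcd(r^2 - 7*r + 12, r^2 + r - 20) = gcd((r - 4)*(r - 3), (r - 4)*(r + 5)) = r - 4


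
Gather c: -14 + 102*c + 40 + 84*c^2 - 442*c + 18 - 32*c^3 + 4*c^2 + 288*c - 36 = -32*c^3 + 88*c^2 - 52*c + 8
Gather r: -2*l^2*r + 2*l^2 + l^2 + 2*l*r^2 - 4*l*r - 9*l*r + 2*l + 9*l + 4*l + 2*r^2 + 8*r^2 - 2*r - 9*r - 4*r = 3*l^2 + 15*l + r^2*(2*l + 10) + r*(-2*l^2 - 13*l - 15)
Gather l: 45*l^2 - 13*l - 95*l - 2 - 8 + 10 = 45*l^2 - 108*l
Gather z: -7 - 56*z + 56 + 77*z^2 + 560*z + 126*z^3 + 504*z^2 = 126*z^3 + 581*z^2 + 504*z + 49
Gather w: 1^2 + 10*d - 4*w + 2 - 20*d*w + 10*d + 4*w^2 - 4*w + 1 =20*d + 4*w^2 + w*(-20*d - 8) + 4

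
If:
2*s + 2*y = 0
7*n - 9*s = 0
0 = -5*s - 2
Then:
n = -18/35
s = -2/5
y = 2/5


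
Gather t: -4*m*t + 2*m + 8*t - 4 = 2*m + t*(8 - 4*m) - 4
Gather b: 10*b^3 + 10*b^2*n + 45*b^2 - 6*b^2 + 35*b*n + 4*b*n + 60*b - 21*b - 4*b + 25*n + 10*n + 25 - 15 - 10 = 10*b^3 + b^2*(10*n + 39) + b*(39*n + 35) + 35*n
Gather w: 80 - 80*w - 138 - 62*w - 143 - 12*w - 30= -154*w - 231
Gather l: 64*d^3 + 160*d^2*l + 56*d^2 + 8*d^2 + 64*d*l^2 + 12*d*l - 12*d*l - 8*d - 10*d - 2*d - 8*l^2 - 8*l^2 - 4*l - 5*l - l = 64*d^3 + 64*d^2 - 20*d + l^2*(64*d - 16) + l*(160*d^2 - 10)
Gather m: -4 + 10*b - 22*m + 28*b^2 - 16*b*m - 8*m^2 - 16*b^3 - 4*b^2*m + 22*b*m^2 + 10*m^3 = -16*b^3 + 28*b^2 + 10*b + 10*m^3 + m^2*(22*b - 8) + m*(-4*b^2 - 16*b - 22) - 4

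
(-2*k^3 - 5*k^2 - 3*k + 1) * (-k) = 2*k^4 + 5*k^3 + 3*k^2 - k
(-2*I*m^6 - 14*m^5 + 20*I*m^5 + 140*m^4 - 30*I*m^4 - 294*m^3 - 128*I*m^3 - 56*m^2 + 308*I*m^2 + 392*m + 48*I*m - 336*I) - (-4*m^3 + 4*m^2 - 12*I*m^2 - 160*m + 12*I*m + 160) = -2*I*m^6 - 14*m^5 + 20*I*m^5 + 140*m^4 - 30*I*m^4 - 290*m^3 - 128*I*m^3 - 60*m^2 + 320*I*m^2 + 552*m + 36*I*m - 160 - 336*I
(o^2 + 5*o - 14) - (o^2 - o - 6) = 6*o - 8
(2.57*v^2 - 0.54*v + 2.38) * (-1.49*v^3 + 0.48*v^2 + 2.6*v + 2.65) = -3.8293*v^5 + 2.0382*v^4 + 2.8766*v^3 + 6.5489*v^2 + 4.757*v + 6.307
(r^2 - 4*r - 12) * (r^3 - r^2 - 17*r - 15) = r^5 - 5*r^4 - 25*r^3 + 65*r^2 + 264*r + 180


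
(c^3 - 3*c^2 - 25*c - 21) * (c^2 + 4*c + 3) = c^5 + c^4 - 34*c^3 - 130*c^2 - 159*c - 63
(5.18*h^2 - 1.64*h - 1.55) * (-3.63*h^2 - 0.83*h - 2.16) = -18.8034*h^4 + 1.6538*h^3 - 4.2011*h^2 + 4.8289*h + 3.348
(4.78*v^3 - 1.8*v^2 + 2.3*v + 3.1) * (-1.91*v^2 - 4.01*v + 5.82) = -9.1298*v^5 - 15.7298*v^4 + 30.6446*v^3 - 25.62*v^2 + 0.955*v + 18.042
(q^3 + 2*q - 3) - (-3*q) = q^3 + 5*q - 3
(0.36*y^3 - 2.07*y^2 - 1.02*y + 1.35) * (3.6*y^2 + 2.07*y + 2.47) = 1.296*y^5 - 6.7068*y^4 - 7.0677*y^3 - 2.3643*y^2 + 0.2751*y + 3.3345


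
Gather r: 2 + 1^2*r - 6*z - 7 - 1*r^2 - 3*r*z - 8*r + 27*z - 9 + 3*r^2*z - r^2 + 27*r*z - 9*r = r^2*(3*z - 2) + r*(24*z - 16) + 21*z - 14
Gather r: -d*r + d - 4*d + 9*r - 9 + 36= -3*d + r*(9 - d) + 27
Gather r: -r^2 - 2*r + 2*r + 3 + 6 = 9 - r^2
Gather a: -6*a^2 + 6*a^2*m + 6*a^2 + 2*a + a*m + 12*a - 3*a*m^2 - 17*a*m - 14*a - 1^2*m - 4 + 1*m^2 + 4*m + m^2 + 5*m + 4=6*a^2*m + a*(-3*m^2 - 16*m) + 2*m^2 + 8*m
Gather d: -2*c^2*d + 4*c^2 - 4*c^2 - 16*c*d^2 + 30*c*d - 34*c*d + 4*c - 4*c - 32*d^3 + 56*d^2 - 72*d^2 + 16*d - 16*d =-32*d^3 + d^2*(-16*c - 16) + d*(-2*c^2 - 4*c)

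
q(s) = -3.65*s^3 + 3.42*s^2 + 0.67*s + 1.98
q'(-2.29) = -72.42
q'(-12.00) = -1658.21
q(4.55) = -267.99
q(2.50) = -32.00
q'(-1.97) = -55.30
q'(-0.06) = 0.22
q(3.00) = -63.78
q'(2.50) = -50.67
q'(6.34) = -396.11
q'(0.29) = 1.73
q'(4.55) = -194.90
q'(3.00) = -77.36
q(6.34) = -786.47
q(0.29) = 2.37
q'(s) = -10.95*s^2 + 6.84*s + 0.67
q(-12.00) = 6793.62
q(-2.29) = 62.21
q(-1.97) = 41.84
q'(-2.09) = -61.46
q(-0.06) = 1.95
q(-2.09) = 48.84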